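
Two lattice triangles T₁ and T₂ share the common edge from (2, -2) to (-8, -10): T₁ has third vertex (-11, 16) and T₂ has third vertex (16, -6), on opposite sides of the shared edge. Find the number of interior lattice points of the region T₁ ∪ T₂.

The union is the simple quadrilateral with vertices (2, -2), (-11, 16), (-8, -10), (16, -6) in order.
By the shoelace formula, twice the signed area is |(2·16 − (-11)·(-2)) + ((-11)·(-10) − (-8)·16) + ((-8)·(-6) − 16·(-10)) + (16·(-2) − 2·(-6))| = 436, so the area is 218.
Along each edge there are gcd(|Δx|,|Δy|)+1 lattice points, so counting each shared vertex once the boundary has gcd(13,18) + gcd(3,26) + gcd(24,4) + gcd(14,4) = 1+1+4+2 = 8.
By Pick's theorem I = A − B/2 + 1 = 218 − 8/2 + 1 = 215.

215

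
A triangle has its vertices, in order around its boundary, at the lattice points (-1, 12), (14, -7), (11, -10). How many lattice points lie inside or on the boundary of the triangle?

55

The shoelace formula gives twice the area as |((-1)·(-7) − 14·12) + (14·(-10) − 11·(-7)) + (11·12 − (-1)·(-10))| = 102, so the area is 51.
Along each edge there are gcd(|Δx|,|Δy|)+1 lattice points, so counting each shared vertex once the boundary has gcd(15,19) + gcd(3,3) + gcd(12,22) = 1+3+2 = 6.
Pick's theorem gives I = A − B/2 + 1 = 51 − 6/2 + 1 = 49, so the closed region contains I + B = 49 + 6 = 55 lattice points.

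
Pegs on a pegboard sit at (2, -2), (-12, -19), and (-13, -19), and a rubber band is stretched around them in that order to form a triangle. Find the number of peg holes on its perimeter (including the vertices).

3

Summing gcd(|Δx|,|Δy|) over the edges gives the boundary count: gcd(14,17) + gcd(1,0) + gcd(15,17) = 1+1+1 = 3.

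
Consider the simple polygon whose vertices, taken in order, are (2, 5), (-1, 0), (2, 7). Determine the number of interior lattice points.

2

By the shoelace formula, twice the signed area is |[2·0 − (-1)·5] + [(-1)·7 − 2·0] + [2·5 − 2·7]| = 6, so the area is 3.
Along each edge there are gcd(|Δx|,|Δy|)+1 lattice points, so counting each shared vertex once the boundary has gcd(3,5) + gcd(3,7) + gcd(0,2) = 1+1+2 = 4.
By Pick's theorem A = I + B/2 − 1, so I = 3 − 4/2 + 1 = 2.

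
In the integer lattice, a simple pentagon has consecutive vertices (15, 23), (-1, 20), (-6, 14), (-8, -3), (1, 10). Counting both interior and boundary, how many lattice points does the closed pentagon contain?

Using the shoelace formula, 2A = |[15·20 − (-1)·23] + [(-1)·14 − (-6)·20] + [(-6)·(-3) − (-8)·14] + [(-8)·10 − 1·(-3)] + [1·23 − 15·10]| = 355, so the area is 355/2.
Along each edge there are gcd(|Δx|,|Δy|)+1 lattice points, so counting each shared vertex once the boundary has gcd(16,3) + gcd(5,6) + gcd(2,17) + gcd(9,13) + gcd(14,13) = 1+1+1+1+1 = 5.
Pick's theorem gives I = A − B/2 + 1 = 355/2 − 5/2 + 1 = 176, so the closed region contains I + B = 176 + 5 = 181 lattice points.

181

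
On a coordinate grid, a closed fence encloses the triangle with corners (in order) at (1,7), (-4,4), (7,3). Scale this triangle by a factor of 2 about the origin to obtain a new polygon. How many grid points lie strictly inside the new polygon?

73

Using the shoelace formula, 2A = |(1·4 − (-4)·7) + ((-4)·3 − 7·4) + (7·7 − 1·3)| = 38, so the area is 19.
The number of boundary lattice points is Σ gcd(|Δx|,|Δy|) = gcd(5,3) + gcd(11,1) + gcd(6,4) = 1+1+2 = 4.
Scaling by 2 multiplies the area by 2² = 4 (so the new area is 76) and multiplies the boundary lattice-point count by 2, giving 8.
By Pick's theorem, the interior count of the dilated polygon is 76 − 8/2 + 1 = 73.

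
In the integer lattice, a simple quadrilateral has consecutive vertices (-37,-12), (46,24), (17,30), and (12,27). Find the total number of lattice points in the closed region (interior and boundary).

798

Using the shoelace formula, 2A = |[(-37)·24 − 46·(-12)] + [46·30 − 17·24] + [17·27 − 12·30] + [12·(-12) − (-37)·27]| = 1590, so the area is 795.
The number of boundary lattice points is Σ gcd(|Δx|,|Δy|) = gcd(83,36) + gcd(29,6) + gcd(5,3) + gcd(49,39) = 1+1+1+1 = 4.
Pick's theorem gives I = A − B/2 + 1 = 795 − 4/2 + 1 = 794, so the closed region contains I + B = 794 + 4 = 798 lattice points.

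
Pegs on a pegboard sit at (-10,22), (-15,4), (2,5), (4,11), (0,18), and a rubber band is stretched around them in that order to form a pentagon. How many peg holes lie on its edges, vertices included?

Summing gcd(|Δx|,|Δy|) over the edges gives the boundary count: gcd(5,18) + gcd(17,1) + gcd(2,6) + gcd(4,7) + gcd(10,4) = 1+1+2+1+2 = 7.

7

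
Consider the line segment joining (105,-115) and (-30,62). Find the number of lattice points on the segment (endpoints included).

4

The number of lattice points on a segment between lattice points is gcd(|Δx|,|Δy|) + 1 = gcd(135,177) + 1 = 3 + 1 = 4.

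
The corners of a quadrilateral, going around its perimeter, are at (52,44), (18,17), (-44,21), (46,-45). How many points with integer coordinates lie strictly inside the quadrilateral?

3294

The shoelace formula gives twice the area as |(52·17 − 18·44) + (18·21 − (-44)·17) + ((-44)·(-45) − 46·21) + (46·44 − 52·(-45))| = 6596, so the area is 3298.
The number of boundary lattice points is Σ gcd(|Δx|,|Δy|) = gcd(34,27) + gcd(62,4) + gcd(90,66) + gcd(6,89) = 1+2+6+1 = 10.
By Pick's theorem A = I + B/2 − 1, so I = 3298 − 10/2 + 1 = 3294.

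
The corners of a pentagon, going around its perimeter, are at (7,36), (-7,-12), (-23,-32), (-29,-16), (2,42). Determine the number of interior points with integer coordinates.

922

The shoelace formula gives twice the area as |[7·(-12) − (-7)·36] + [(-7)·(-32) − (-23)·(-12)] + [(-23)·(-16) − (-29)·(-32)] + [(-29)·42 − 2·(-16)] + [2·36 − 7·42]| = 1852, so the area is 926.
Along each edge there are gcd(|Δx|,|Δy|)+1 lattice points, so counting each shared vertex once the boundary has gcd(14,48) + gcd(16,20) + gcd(6,16) + gcd(31,58) + gcd(5,6) = 2+4+2+1+1 = 10.
Pick's theorem gives I = A − B/2 + 1 = 926 − 10/2 + 1 = 922.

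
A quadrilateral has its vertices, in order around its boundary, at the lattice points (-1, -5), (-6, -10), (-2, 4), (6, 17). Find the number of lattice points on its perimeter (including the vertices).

The number of boundary lattice points is Σ gcd(|Δx|,|Δy|) = gcd(5,5) + gcd(4,14) + gcd(8,13) + gcd(7,22) = 5+2+1+1 = 9.

9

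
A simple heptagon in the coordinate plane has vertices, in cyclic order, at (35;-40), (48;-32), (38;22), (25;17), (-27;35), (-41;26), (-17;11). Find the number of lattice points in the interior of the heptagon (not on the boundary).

2756

By the shoelace formula, twice the signed area is |[35·(-32) − 48·(-40)] + [48·22 − 38·(-32)] + [38·17 − 25·22] + [25·35 − (-27)·17] + [(-27)·26 − (-41)·35] + [(-41)·11 − (-17)·26] + [(-17)·(-40) − 35·11]| = 5521, so the area is 2760.5.
Along each edge there are gcd(|Δx|,|Δy|)+1 lattice points, so counting each shared vertex once the boundary has gcd(13,8) + gcd(10,54) + gcd(13,5) + gcd(52,18) + gcd(14,9) + gcd(24,15) + gcd(52,51) = 1+2+1+2+1+3+1 = 11.
By Pick's theorem A = I + B/2 − 1, so I = 2760.5 − 11/2 + 1 = 2756.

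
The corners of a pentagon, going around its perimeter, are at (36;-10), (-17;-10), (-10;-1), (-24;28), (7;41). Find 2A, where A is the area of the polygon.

By the shoelace formula, twice the signed area is |(36·(-10) − (-17)·(-10)) + ((-17)·(-1) − (-10)·(-10)) + ((-10)·28 − (-24)·(-1)) + ((-24)·41 − 7·28) + (7·(-10) − 36·41)| = 3643, so the area is 3643/2.

3643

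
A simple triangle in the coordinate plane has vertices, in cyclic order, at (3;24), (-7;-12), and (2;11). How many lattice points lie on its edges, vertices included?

4

The number of boundary lattice points is Σ gcd(|Δx|,|Δy|) = gcd(10,36) + gcd(9,23) + gcd(1,13) = 2+1+1 = 4.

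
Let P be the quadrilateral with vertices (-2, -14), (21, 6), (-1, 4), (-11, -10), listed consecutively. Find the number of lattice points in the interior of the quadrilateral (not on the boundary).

278

By the shoelace formula, twice the signed area is |[(-2)·6 − 21·(-14)] + [21·4 − (-1)·6] + [(-1)·(-10) − (-11)·4] + [(-11)·(-14) − (-2)·(-10)]| = 560, so the area is 280.
Along each edge there are gcd(|Δx|,|Δy|)+1 lattice points, so counting each shared vertex once the boundary has gcd(23,20) + gcd(22,2) + gcd(10,14) + gcd(9,4) = 1+2+2+1 = 6.
Pick's theorem gives I = A − B/2 + 1 = 280 − 6/2 + 1 = 278.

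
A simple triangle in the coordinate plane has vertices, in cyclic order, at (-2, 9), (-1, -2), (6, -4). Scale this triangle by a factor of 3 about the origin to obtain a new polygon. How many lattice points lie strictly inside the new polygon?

334

Using the shoelace formula, 2A = |[(-2)·(-2) − (-1)·9] + [(-1)·(-4) − 6·(-2)] + [6·9 − (-2)·(-4)]| = 75, so the area is 75/2.
The number of boundary lattice points is Σ gcd(|Δx|,|Δy|) = gcd(1,11) + gcd(7,2) + gcd(8,13) = 1+1+1 = 3.
Scaling by 3 multiplies the area by 3² = 9 (so the new area is 337.5) and multiplies the boundary lattice-point count by 3, giving 9.
By Pick's theorem, the interior count of the dilated polygon is 337.5 − 9/2 + 1 = 334.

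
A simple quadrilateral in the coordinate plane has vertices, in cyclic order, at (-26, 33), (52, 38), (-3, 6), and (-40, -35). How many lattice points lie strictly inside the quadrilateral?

2080

The shoelace formula gives twice the area as |((-26)·38 − 52·33) + (52·6 − (-3)·38) + ((-3)·(-35) − (-40)·6) + ((-40)·33 − (-26)·(-35))| = 4163, so the area is 2081.5.
Along each edge there are gcd(|Δx|,|Δy|)+1 lattice points, so counting each shared vertex once the boundary has gcd(78,5) + gcd(55,32) + gcd(37,41) + gcd(14,68) = 1+1+1+2 = 5.
By Pick's theorem A = I + B/2 − 1, so I = 2081.5 − 5/2 + 1 = 2080.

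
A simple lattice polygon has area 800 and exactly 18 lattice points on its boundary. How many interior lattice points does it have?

Pick's theorem A = I + B/2 − 1 rearranges to I = A − B/2 + 1 = 800 − 18/2 + 1 = 792.

792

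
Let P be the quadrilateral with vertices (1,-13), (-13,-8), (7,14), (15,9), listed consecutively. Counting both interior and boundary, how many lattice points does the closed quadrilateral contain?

331

Using the shoelace formula, 2A = |[1·(-8) − (-13)·(-13)] + [(-13)·14 − 7·(-8)] + [7·9 − 15·14] + [15·(-13) − 1·9]| = 654, so the area is 327.
The number of boundary lattice points is Σ gcd(|Δx|,|Δy|) = gcd(14,5) + gcd(20,22) + gcd(8,5) + gcd(14,22) = 1+2+1+2 = 6.
Pick's theorem gives I = A − B/2 + 1 = 327 − 6/2 + 1 = 325, so the closed region contains I + B = 325 + 6 = 331 lattice points.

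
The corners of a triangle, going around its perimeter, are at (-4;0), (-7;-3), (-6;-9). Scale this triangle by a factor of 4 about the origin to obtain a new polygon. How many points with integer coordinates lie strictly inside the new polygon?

159

By the shoelace formula, twice the signed area is |((-4)·(-3) − (-7)·0) + ((-7)·(-9) − (-6)·(-3)) + ((-6)·0 − (-4)·(-9))| = 21, so the area is 21/2.
Along each edge there are gcd(|Δx|,|Δy|)+1 lattice points, so counting each shared vertex once the boundary has gcd(3,3) + gcd(1,6) + gcd(2,9) = 3+1+1 = 5.
Scaling by 4 multiplies the area by 4² = 16 (so the new area is 168) and multiplies the boundary lattice-point count by 4, giving 20.
By Pick's theorem, the interior count of the dilated polygon is 168 − 20/2 + 1 = 159.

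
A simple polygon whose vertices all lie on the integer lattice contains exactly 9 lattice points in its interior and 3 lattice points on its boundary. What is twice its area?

19

Pick's theorem states A = I + B/2 − 1, so A = 9 + 3/2 − 1 = 19/2.
Hence 2A = 19.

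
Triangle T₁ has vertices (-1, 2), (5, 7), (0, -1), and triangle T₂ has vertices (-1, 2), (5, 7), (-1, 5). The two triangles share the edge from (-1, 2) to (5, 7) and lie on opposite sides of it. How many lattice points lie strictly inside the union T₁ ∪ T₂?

The union is the simple quadrilateral with vertices (-1, 2), (0, -1), (5, 7), (-1, 5) in order.
By the shoelace formula, twice the signed area is |[(-1)·(-1) − 0·2] + [0·7 − 5·(-1)] + [5·5 − (-1)·7] + [(-1)·2 − (-1)·5]| = 41, so the area is 20.5.
Along each edge there are gcd(|Δx|,|Δy|)+1 lattice points, so counting each shared vertex once the boundary has gcd(1,3) + gcd(5,8) + gcd(6,2) + gcd(0,3) = 1+1+2+3 = 7.
By Pick's theorem I = A − B/2 + 1 = 20.5 − 7/2 + 1 = 18.

18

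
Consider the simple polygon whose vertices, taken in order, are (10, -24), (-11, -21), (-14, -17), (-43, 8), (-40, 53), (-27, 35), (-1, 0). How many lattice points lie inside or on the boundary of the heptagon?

1653

The shoelace formula gives twice the area as |(10·(-21) − (-11)·(-24)) + ((-11)·(-17) − (-14)·(-21)) + ((-14)·8 − (-43)·(-17)) + ((-43)·53 − (-40)·8) + ((-40)·35 − (-27)·53) + ((-27)·0 − (-1)·35) + ((-1)·(-24) − 10·0)| = 3293, so the area is 1646.5.
The number of boundary lattice points is Σ gcd(|Δx|,|Δy|) = gcd(21,3) + gcd(3,4) + gcd(29,25) + gcd(3,45) + gcd(13,18) + gcd(26,35) + gcd(11,24) = 3+1+1+3+1+1+1 = 11.
Pick's theorem gives I = A − B/2 + 1 = 1646.5 − 11/2 + 1 = 1642, so the closed region contains I + B = 1642 + 11 = 1653 lattice points.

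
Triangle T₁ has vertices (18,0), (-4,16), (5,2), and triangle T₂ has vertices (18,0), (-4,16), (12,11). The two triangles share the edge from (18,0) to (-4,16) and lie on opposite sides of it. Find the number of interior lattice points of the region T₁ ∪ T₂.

154

The union is the simple quadrilateral with vertices (18,0), (5,2), (-4,16), (12,11) in order.
The shoelace formula gives twice the area as |(18·2 − 5·0) + (5·16 − (-4)·2) + ((-4)·11 − 12·16) + (12·0 − 18·11)| = 310, so the area is 155.
Summing gcd(|Δx|,|Δy|) over the edges gives the boundary count: gcd(13,2) + gcd(9,14) + gcd(16,5) + gcd(6,11) = 1+1+1+1 = 4.
By Pick's theorem I = A − B/2 + 1 = 155 − 4/2 + 1 = 154.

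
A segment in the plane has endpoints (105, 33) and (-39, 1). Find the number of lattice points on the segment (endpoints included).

17

The number of lattice points on a segment between lattice points is gcd(|Δx|,|Δy|) + 1 = gcd(144,32) + 1 = 16 + 1 = 17.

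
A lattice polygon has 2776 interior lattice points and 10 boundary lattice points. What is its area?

2780

By Pick's theorem, A = I + B/2 − 1 = 2776 + 10/2 − 1 = 2780.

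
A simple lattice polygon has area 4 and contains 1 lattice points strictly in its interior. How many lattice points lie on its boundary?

8

Pick's theorem gives A = I + B/2 − 1, so B = 2(A − I + 1) = 2(4 − 1 + 1) = 8.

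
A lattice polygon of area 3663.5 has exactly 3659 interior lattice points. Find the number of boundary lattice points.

Pick's theorem gives A = I + B/2 − 1, so B = 2(A − I + 1) = 2(3663.5 − 3659 + 1) = 11.

11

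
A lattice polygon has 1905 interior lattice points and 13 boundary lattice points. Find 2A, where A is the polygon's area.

3821

Pick's theorem states A = I + B/2 − 1, so A = 1905 + 13/2 − 1 = 3821/2.
Hence 2A = 3821.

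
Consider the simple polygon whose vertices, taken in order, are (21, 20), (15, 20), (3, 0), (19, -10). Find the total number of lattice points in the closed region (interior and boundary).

Using the shoelace formula, 2A = |[21·20 − 15·20] + [15·0 − 3·20] + [3·(-10) − 19·0] + [19·20 − 21·(-10)]| = 620, so the area is 310.
The number of boundary lattice points is Σ gcd(|Δx|,|Δy|) = gcd(6,0) + gcd(12,20) + gcd(16,10) + gcd(2,30) = 6+4+2+2 = 14.
Pick's theorem gives I = A − B/2 + 1 = 310 − 14/2 + 1 = 304, so the closed region contains I + B = 304 + 14 = 318 lattice points.

318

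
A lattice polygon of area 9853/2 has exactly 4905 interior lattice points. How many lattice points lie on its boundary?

Pick's theorem gives A = I + B/2 − 1, so B = 2(A − I + 1) = 2(9853/2 − 4905 + 1) = 45.

45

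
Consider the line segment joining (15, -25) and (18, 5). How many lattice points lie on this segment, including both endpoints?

4

The number of lattice points on a segment between lattice points is gcd(|Δx|,|Δy|) + 1 = gcd(3,30) + 1 = 3 + 1 = 4.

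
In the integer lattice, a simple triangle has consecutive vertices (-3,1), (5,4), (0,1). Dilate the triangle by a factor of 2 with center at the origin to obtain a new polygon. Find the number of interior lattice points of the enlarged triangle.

14

Using the shoelace formula, 2A = |[(-3)·4 − 5·1] + [5·1 − 0·4] + [0·1 − (-3)·1]| = 9, so the area is 9/2.
Along each edge there are gcd(|Δx|,|Δy|)+1 lattice points, so counting each shared vertex once the boundary has gcd(8,3) + gcd(5,3) + gcd(3,0) = 1+1+3 = 5.
Scaling by 2 multiplies the area by 2² = 4 (so the new area is 18) and multiplies the boundary lattice-point count by 2, giving 10.
By Pick's theorem, the interior count of the dilated polygon is 18 − 10/2 + 1 = 14.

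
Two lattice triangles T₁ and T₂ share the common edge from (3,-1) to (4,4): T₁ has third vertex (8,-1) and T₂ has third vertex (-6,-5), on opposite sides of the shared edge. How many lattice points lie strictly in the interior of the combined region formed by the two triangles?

The union is the simple quadrilateral with vertices (3,-1), (8,-1), (4,4), (-6,-5) in order.
Using the shoelace formula, 2A = |(3·(-1) − 8·(-1)) + (8·4 − 4·(-1)) + (4·(-5) − (-6)·4) + ((-6)·(-1) − 3·(-5))| = 66, so the area is 33.
Summing gcd(|Δx|,|Δy|) over the edges gives the boundary count: gcd(5,0) + gcd(4,5) + gcd(10,9) + gcd(9,4) = 5+1+1+1 = 8.
By Pick's theorem I = A − B/2 + 1 = 33 − 8/2 + 1 = 30.

30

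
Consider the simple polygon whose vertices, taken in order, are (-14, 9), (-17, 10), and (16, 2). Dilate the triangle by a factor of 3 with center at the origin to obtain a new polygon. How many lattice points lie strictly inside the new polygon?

By the shoelace formula, twice the signed area is |[(-14)·10 − (-17)·9] + [(-17)·2 − 16·10] + [16·9 − (-14)·2]| = 9, so the area is 4.5.
Summing gcd(|Δx|,|Δy|) over the edges gives the boundary count: gcd(3,1) + gcd(33,8) + gcd(30,7) = 1+1+1 = 3.
Scaling by 3 multiplies the area by 3² = 9 (so the new area is 40.5) and multiplies the boundary lattice-point count by 3, giving 9.
By Pick's theorem, the interior count of the dilated polygon is 40.5 − 9/2 + 1 = 37.

37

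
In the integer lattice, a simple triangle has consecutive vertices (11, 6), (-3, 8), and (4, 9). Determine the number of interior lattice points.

Using the shoelace formula, 2A = |(11·8 − (-3)·6) + ((-3)·9 − 4·8) + (4·6 − 11·9)| = 28, so the area is 14.
Along each edge there are gcd(|Δx|,|Δy|)+1 lattice points, so counting each shared vertex once the boundary has gcd(14,2) + gcd(7,1) + gcd(7,3) = 2+1+1 = 4.
By Pick's theorem A = I + B/2 − 1, so I = 14 − 4/2 + 1 = 13.

13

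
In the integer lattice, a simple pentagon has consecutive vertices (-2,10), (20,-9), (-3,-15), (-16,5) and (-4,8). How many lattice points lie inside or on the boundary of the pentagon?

453

By the shoelace formula, twice the signed area is |((-2)·(-9) − 20·10) + (20·(-15) − (-3)·(-9)) + ((-3)·5 − (-16)·(-15)) + ((-16)·8 − (-4)·5) + ((-4)·10 − (-2)·8)| = 896, so the area is 448.
The number of boundary lattice points is Σ gcd(|Δx|,|Δy|) = gcd(22,19) + gcd(23,6) + gcd(13,20) + gcd(12,3) + gcd(2,2) = 1+1+1+3+2 = 8.
Pick's theorem gives I = A − B/2 + 1 = 448 − 8/2 + 1 = 445, so the closed region contains I + B = 445 + 8 = 453 lattice points.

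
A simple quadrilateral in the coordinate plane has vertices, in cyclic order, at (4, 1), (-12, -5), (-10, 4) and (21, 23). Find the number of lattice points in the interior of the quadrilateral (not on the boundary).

244

The shoelace formula gives twice the area as |(4·(-5) − (-12)·1) + ((-12)·4 − (-10)·(-5)) + ((-10)·23 − 21·4) + (21·1 − 4·23)| = 491, so the area is 245.5.
The number of boundary lattice points is Σ gcd(|Δx|,|Δy|) = gcd(16,6) + gcd(2,9) + gcd(31,19) + gcd(17,22) = 2+1+1+1 = 5.
By Pick's theorem A = I + B/2 − 1, so I = 245.5 − 5/2 + 1 = 244.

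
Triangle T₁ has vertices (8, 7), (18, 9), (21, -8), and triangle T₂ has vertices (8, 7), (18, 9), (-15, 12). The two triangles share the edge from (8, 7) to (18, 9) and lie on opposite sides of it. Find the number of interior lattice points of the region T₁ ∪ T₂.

134

The union is the simple quadrilateral with vertices (8, 7), (21, -8), (18, 9), (-15, 12) in order.
Using the shoelace formula, 2A = |[8·(-8) − 21·7] + [21·9 − 18·(-8)] + [18·12 − (-15)·9] + [(-15)·7 − 8·12]| = 272, so the area is 136.
Summing gcd(|Δx|,|Δy|) over the edges gives the boundary count: gcd(13,15) + gcd(3,17) + gcd(33,3) + gcd(23,5) = 1+1+3+1 = 6.
By Pick's theorem I = A − B/2 + 1 = 136 − 6/2 + 1 = 134.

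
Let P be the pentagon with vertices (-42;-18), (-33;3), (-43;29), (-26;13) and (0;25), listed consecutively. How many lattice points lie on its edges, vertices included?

Summing gcd(|Δx|,|Δy|) over the edges gives the boundary count: gcd(9,21) + gcd(10,26) + gcd(17,16) + gcd(26,12) + gcd(42,43) = 3+2+1+2+1 = 9.

9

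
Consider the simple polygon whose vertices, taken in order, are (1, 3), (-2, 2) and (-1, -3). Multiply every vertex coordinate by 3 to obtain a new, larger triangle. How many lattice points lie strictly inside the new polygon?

The shoelace formula gives twice the area as |(1·2 − (-2)·3) + ((-2)·(-3) − (-1)·2) + ((-1)·3 − 1·(-3))| = 16, so the area is 8.
Summing gcd(|Δx|,|Δy|) over the edges gives the boundary count: gcd(3,1) + gcd(1,5) + gcd(2,6) = 1+1+2 = 4.
Scaling by 3 multiplies the area by 3² = 9 (so the new area is 72) and multiplies the boundary lattice-point count by 3, giving 12.
By Pick's theorem, the interior count of the dilated polygon is 72 − 12/2 + 1 = 67.

67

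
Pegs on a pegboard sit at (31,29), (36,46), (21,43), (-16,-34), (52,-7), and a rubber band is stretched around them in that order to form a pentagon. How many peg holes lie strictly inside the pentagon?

The shoelace formula gives twice the area as |[31·46 − 36·29] + [36·43 − 21·46] + [21·(-34) − (-16)·43] + [(-16)·(-7) − 52·(-34)] + [52·29 − 31·(-7)]| = 4543, so the area is 2271.5.
Along each edge there are gcd(|Δx|,|Δy|)+1 lattice points, so counting each shared vertex once the boundary has gcd(5,17) + gcd(15,3) + gcd(37,77) + gcd(68,27) + gcd(21,36) = 1+3+1+1+3 = 9.
By Pick's theorem A = I + B/2 − 1, so I = 2271.5 − 9/2 + 1 = 2268.

2268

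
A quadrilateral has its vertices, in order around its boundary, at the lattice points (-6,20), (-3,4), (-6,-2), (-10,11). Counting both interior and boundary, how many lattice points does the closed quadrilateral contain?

81

By the shoelace formula, twice the signed area is |[(-6)·4 − (-3)·20] + [(-3)·(-2) − (-6)·4] + [(-6)·11 − (-10)·(-2)] + [(-10)·20 − (-6)·11]| = 154, so the area is 77.
Summing gcd(|Δx|,|Δy|) over the edges gives the boundary count: gcd(3,16) + gcd(3,6) + gcd(4,13) + gcd(4,9) = 1+3+1+1 = 6.
Pick's theorem gives I = A − B/2 + 1 = 77 − 6/2 + 1 = 75, so the closed region contains I + B = 75 + 6 = 81 lattice points.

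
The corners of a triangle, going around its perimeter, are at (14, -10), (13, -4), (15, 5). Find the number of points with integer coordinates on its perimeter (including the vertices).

3

The number of boundary lattice points is Σ gcd(|Δx|,|Δy|) = gcd(1,6) + gcd(2,9) + gcd(1,15) = 1+1+1 = 3.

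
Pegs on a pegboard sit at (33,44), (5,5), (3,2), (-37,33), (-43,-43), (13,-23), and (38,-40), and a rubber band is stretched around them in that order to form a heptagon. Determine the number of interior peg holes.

4004

By the shoelace formula, twice the signed area is |[33·5 − 5·44] + [5·2 − 3·5] + [3·33 − (-37)·2] + [(-37)·(-43) − (-43)·33] + [(-43)·(-23) − 13·(-43)] + [13·(-40) − 38·(-23)] + [38·44 − 33·(-40)]| = 8017, so the area is 4008.5.
The number of boundary lattice points is Σ gcd(|Δx|,|Δy|) = gcd(28,39) + gcd(2,3) + gcd(40,31) + gcd(6,76) + gcd(56,20) + gcd(25,17) + gcd(5,84) = 1+1+1+2+4+1+1 = 11.
Pick's theorem gives I = A − B/2 + 1 = 4008.5 − 11/2 + 1 = 4004.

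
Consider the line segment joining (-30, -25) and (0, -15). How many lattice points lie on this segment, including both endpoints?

11

The number of lattice points on a segment between lattice points is gcd(|Δx|,|Δy|) + 1 = gcd(30,10) + 1 = 10 + 1 = 11.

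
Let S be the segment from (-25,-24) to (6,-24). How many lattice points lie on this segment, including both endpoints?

The number of lattice points on a segment between lattice points is gcd(|Δx|,|Δy|) + 1 = gcd(31,0) + 1 = 31 + 1 = 32.

32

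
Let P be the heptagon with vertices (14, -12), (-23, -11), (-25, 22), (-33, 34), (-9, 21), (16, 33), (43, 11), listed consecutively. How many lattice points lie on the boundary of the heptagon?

10

Along each edge there are gcd(|Δx|,|Δy|)+1 lattice points, so counting each shared vertex once the boundary has gcd(37,1) + gcd(2,33) + gcd(8,12) + gcd(24,13) + gcd(25,12) + gcd(27,22) + gcd(29,23) = 1+1+4+1+1+1+1 = 10.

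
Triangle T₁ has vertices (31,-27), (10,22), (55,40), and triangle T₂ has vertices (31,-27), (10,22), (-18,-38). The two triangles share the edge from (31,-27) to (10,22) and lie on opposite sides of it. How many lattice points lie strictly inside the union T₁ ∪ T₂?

The union is the simple quadrilateral with vertices (31,-27), (55,40), (10,22), (-18,-38) in order.
The shoelace formula gives twice the area as |(31·40 − 55·(-27)) + (55·22 − 10·40) + (10·(-38) − (-18)·22) + ((-18)·(-27) − 31·(-38))| = 5215, so the area is 2607.5.
The number of boundary lattice points is Σ gcd(|Δx|,|Δy|) = gcd(24,67) + gcd(45,18) + gcd(28,60) + gcd(49,11) = 1+9+4+1 = 15.
By Pick's theorem I = A − B/2 + 1 = 2607.5 − 15/2 + 1 = 2601.

2601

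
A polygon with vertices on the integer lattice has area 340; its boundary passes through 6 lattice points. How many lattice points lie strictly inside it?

From Pick's theorem, I = A − B/2 + 1 = 340 − 6/2 + 1 = 338.

338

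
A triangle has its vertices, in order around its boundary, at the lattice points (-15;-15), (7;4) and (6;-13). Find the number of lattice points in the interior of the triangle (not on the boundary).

177

Using the shoelace formula, 2A = |[(-15)·4 − 7·(-15)] + [7·(-13) − 6·4] + [6·(-15) − (-15)·(-13)]| = 355, so the area is 355/2.
The number of boundary lattice points is Σ gcd(|Δx|,|Δy|) = gcd(22,19) + gcd(1,17) + gcd(21,2) = 1+1+1 = 3.
By Pick's theorem A = I + B/2 − 1, so I = 355/2 − 3/2 + 1 = 177.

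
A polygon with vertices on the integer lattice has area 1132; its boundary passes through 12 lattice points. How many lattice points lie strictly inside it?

From Pick's theorem, I = A − B/2 + 1 = 1132 − 12/2 + 1 = 1127.

1127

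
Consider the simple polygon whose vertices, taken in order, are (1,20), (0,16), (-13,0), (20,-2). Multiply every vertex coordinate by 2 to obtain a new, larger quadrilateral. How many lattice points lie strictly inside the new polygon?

1301

By the shoelace formula, twice the signed area is |(1·16 − 0·20) + (0·0 − (-13)·16) + ((-13)·(-2) − 20·0) + (20·20 − 1·(-2))| = 652, so the area is 326.
Summing gcd(|Δx|,|Δy|) over the edges gives the boundary count: gcd(1,4) + gcd(13,16) + gcd(33,2) + gcd(19,22) = 1+1+1+1 = 4.
Scaling by 2 multiplies the area by 2² = 4 (so the new area is 1304) and multiplies the boundary lattice-point count by 2, giving 8.
By Pick's theorem, the interior count of the dilated polygon is 1304 − 8/2 + 1 = 1301.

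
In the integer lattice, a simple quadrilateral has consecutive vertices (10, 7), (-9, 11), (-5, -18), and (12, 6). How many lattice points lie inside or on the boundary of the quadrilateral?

303

Using the shoelace formula, 2A = |(10·11 − (-9)·7) + ((-9)·(-18) − (-5)·11) + ((-5)·6 − 12·(-18)) + (12·7 − 10·6)| = 600, so the area is 300.
Summing gcd(|Δx|,|Δy|) over the edges gives the boundary count: gcd(19,4) + gcd(4,29) + gcd(17,24) + gcd(2,1) = 1+1+1+1 = 4.
Pick's theorem gives I = A − B/2 + 1 = 300 − 4/2 + 1 = 299, so the closed region contains I + B = 299 + 4 = 303 lattice points.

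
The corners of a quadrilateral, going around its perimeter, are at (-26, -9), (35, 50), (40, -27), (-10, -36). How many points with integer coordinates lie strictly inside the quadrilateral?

3242

The shoelace formula gives twice the area as |((-26)·50 − 35·(-9)) + (35·(-27) − 40·50) + (40·(-36) − (-10)·(-27)) + ((-10)·(-9) − (-26)·(-36))| = 6486, so the area is 3243.
Summing gcd(|Δx|,|Δy|) over the edges gives the boundary count: gcd(61,59) + gcd(5,77) + gcd(50,9) + gcd(16,27) = 1+1+1+1 = 4.
Pick's theorem gives I = A − B/2 + 1 = 3243 − 4/2 + 1 = 3242.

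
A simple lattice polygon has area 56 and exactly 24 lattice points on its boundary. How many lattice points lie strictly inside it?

Pick's theorem A = I + B/2 − 1 rearranges to I = A − B/2 + 1 = 56 − 24/2 + 1 = 45.

45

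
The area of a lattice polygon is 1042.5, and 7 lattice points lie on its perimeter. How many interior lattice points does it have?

1040

Pick's theorem A = I + B/2 − 1 rearranges to I = A − B/2 + 1 = 1042.5 − 7/2 + 1 = 1040.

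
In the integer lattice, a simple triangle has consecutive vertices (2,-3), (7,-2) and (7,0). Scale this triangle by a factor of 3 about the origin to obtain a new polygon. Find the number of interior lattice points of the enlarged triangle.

The shoelace formula gives twice the area as |(2·(-2) − 7·(-3)) + (7·0 − 7·(-2)) + (7·(-3) − 2·0)| = 10, so the area is 5.
The number of boundary lattice points is Σ gcd(|Δx|,|Δy|) = gcd(5,1) + gcd(0,2) + gcd(5,3) = 1+2+1 = 4.
Scaling by 3 multiplies the area by 3² = 9 (so the new area is 45) and multiplies the boundary lattice-point count by 3, giving 12.
By Pick's theorem, the interior count of the dilated polygon is 45 − 12/2 + 1 = 40.

40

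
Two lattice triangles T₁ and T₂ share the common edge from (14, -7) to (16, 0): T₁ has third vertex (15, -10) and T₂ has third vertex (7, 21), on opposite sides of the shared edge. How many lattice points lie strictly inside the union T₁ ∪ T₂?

The union is the simple quadrilateral with vertices (14, -7), (15, -10), (16, 0), (7, 21) in order.
By the shoelace formula, twice the signed area is |[14·(-10) − 15·(-7)] + [15·0 − 16·(-10)] + [16·21 − 7·0] + [7·(-7) − 14·21]| = 118, so the area is 59.
The number of boundary lattice points is Σ gcd(|Δx|,|Δy|) = gcd(1,3) + gcd(1,10) + gcd(9,21) + gcd(7,28) = 1+1+3+7 = 12.
By Pick's theorem I = A − B/2 + 1 = 59 − 12/2 + 1 = 54.

54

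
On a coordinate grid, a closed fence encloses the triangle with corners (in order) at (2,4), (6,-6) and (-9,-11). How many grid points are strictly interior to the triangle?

82

Using the shoelace formula, 2A = |(2·(-6) − 6·4) + (6·(-11) − (-9)·(-6)) + ((-9)·4 − 2·(-11))| = 170, so the area is 85.
Summing gcd(|Δx|,|Δy|) over the edges gives the boundary count: gcd(4,10) + gcd(15,5) + gcd(11,15) = 2+5+1 = 8.
By Pick's theorem A = I + B/2 − 1, so I = 85 − 8/2 + 1 = 82.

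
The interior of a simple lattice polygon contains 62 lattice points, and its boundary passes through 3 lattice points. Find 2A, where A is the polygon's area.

125

Pick's theorem states A = I + B/2 − 1, so A = 62 + 3/2 − 1 = 125/2.
Hence 2A = 125.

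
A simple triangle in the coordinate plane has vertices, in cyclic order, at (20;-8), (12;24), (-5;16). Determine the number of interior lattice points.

300

Using the shoelace formula, 2A = |(20·24 − 12·(-8)) + (12·16 − (-5)·24) + ((-5)·(-8) − 20·16)| = 608, so the area is 304.
The number of boundary lattice points is Σ gcd(|Δx|,|Δy|) = gcd(8,32) + gcd(17,8) + gcd(25,24) = 8+1+1 = 10.
Pick's theorem gives I = A − B/2 + 1 = 304 − 10/2 + 1 = 300.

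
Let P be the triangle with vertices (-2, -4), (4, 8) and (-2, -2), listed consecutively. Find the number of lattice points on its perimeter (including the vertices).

The number of boundary lattice points is Σ gcd(|Δx|,|Δy|) = gcd(6,12) + gcd(6,10) + gcd(0,2) = 6+2+2 = 10.

10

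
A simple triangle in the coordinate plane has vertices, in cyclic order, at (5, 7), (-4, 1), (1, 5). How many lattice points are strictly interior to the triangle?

The shoelace formula gives twice the area as |(5·1 − (-4)·7) + ((-4)·5 − 1·1) + (1·7 − 5·5)| = 6, so the area is 3.
The number of boundary lattice points is Σ gcd(|Δx|,|Δy|) = gcd(9,6) + gcd(5,4) + gcd(4,2) = 3+1+2 = 6.
Pick's theorem gives I = A − B/2 + 1 = 3 − 6/2 + 1 = 1.

1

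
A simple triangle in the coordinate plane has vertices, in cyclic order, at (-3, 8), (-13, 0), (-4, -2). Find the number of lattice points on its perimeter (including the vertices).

4

Summing gcd(|Δx|,|Δy|) over the edges gives the boundary count: gcd(10,8) + gcd(9,2) + gcd(1,10) = 2+1+1 = 4.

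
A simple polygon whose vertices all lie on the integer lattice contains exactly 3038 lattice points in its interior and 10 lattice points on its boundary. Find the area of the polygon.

3042

By Pick's theorem, A = I + B/2 − 1 = 3038 + 10/2 − 1 = 3042.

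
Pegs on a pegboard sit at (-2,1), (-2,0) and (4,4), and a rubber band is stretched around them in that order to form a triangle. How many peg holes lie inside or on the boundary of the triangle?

By the shoelace formula, twice the signed area is |[(-2)·0 − (-2)·1] + [(-2)·4 − 4·0] + [4·1 − (-2)·4]| = 6, so the area is 3.
Summing gcd(|Δx|,|Δy|) over the edges gives the boundary count: gcd(0,1) + gcd(6,4) + gcd(6,3) = 1+2+3 = 6.
Pick's theorem gives I = A − B/2 + 1 = 3 − 6/2 + 1 = 1, so the closed region contains I + B = 1 + 6 = 7 lattice points.

7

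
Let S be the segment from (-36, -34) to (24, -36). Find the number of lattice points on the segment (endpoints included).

The number of lattice points on a segment between lattice points is gcd(|Δx|,|Δy|) + 1 = gcd(60,2) + 1 = 2 + 1 = 3.

3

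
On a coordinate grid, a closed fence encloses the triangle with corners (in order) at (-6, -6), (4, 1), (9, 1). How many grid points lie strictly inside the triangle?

15

By the shoelace formula, twice the signed area is |[(-6)·1 − 4·(-6)] + [4·1 − 9·1] + [9·(-6) − (-6)·1]| = 35, so the area is 17.5.
Summing gcd(|Δx|,|Δy|) over the edges gives the boundary count: gcd(10,7) + gcd(5,0) + gcd(15,7) = 1+5+1 = 7.
By Pick's theorem A = I + B/2 − 1, so I = 17.5 − 7/2 + 1 = 15.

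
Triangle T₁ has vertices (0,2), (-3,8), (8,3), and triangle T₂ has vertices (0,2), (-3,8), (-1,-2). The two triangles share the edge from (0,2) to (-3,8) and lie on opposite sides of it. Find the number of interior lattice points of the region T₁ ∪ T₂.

The union is the simple quadrilateral with vertices (0,2), (8,3), (-3,8), (-1,-2) in order.
By the shoelace formula, twice the signed area is |(0·3 − 8·2) + (8·8 − (-3)·3) + ((-3)·(-2) − (-1)·8) + ((-1)·2 − 0·(-2))| = 69, so the area is 34.5.
The number of boundary lattice points is Σ gcd(|Δx|,|Δy|) = gcd(8,1) + gcd(11,5) + gcd(2,10) + gcd(1,4) = 1+1+2+1 = 5.
By Pick's theorem I = A − B/2 + 1 = 34.5 − 5/2 + 1 = 33.

33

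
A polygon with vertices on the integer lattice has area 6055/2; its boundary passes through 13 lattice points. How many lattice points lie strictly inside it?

From Pick's theorem, I = A − B/2 + 1 = 6055/2 − 13/2 + 1 = 3022.

3022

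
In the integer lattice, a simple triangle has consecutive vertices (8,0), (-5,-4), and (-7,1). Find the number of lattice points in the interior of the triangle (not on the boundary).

36

The shoelace formula gives twice the area as |(8·(-4) − (-5)·0) + ((-5)·1 − (-7)·(-4)) + ((-7)·0 − 8·1)| = 73, so the area is 36.5.
The number of boundary lattice points is Σ gcd(|Δx|,|Δy|) = gcd(13,4) + gcd(2,5) + gcd(15,1) = 1+1+1 = 3.
By Pick's theorem A = I + B/2 − 1, so I = 36.5 − 3/2 + 1 = 36.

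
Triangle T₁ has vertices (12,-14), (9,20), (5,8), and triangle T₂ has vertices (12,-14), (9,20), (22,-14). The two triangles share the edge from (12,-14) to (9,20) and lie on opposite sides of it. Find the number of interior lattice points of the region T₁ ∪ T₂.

The union is the simple quadrilateral with vertices (12,-14), (5,8), (9,20), (22,-14) in order.
The shoelace formula gives twice the area as |(12·8 − 5·(-14)) + (5·20 − 9·8) + (9·(-14) − 22·20) + (22·(-14) − 12·(-14))| = 512, so the area is 256.
The number of boundary lattice points is Σ gcd(|Δx|,|Δy|) = gcd(7,22) + gcd(4,12) + gcd(13,34) + gcd(10,0) = 1+4+1+10 = 16.
By Pick's theorem I = A − B/2 + 1 = 256 − 16/2 + 1 = 249.

249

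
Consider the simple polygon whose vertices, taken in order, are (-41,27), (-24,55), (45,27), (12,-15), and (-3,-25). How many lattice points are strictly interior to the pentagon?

3585

Using the shoelace formula, 2A = |((-41)·55 − (-24)·27) + ((-24)·27 − 45·55) + (45·(-15) − 12·27) + (12·(-25) − (-3)·(-15)) + ((-3)·27 − (-41)·(-25))| = 7180, so the area is 3590.
Along each edge there are gcd(|Δx|,|Δy|)+1 lattice points, so counting each shared vertex once the boundary has gcd(17,28) + gcd(69,28) + gcd(33,42) + gcd(15,10) + gcd(38,52) = 1+1+3+5+2 = 12.
Pick's theorem gives I = A − B/2 + 1 = 3590 − 12/2 + 1 = 3585.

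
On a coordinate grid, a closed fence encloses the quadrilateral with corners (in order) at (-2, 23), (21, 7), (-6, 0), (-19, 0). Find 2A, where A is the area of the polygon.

The shoelace formula gives twice the area as |[(-2)·7 − 21·23] + [21·0 − (-6)·7] + [(-6)·0 − (-19)·0] + [(-19)·23 − (-2)·0]| = 892, so the area is 446.

892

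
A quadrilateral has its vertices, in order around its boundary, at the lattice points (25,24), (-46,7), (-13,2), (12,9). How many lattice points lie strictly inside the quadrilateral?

599

Using the shoelace formula, 2A = |(25·7 − (-46)·24) + ((-46)·2 − (-13)·7) + ((-13)·9 − 12·2) + (12·24 − 25·9)| = 1200, so the area is 600.
Along each edge there are gcd(|Δx|,|Δy|)+1 lattice points, so counting each shared vertex once the boundary has gcd(71,17) + gcd(33,5) + gcd(25,7) + gcd(13,15) = 1+1+1+1 = 4.
Pick's theorem gives I = A − B/2 + 1 = 600 − 4/2 + 1 = 599.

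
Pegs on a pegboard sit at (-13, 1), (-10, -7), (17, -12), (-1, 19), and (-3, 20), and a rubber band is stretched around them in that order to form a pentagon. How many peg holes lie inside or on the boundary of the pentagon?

476

The shoelace formula gives twice the area as |((-13)·(-7) − (-10)·1) + ((-10)·(-12) − 17·(-7)) + (17·19 − (-1)·(-12)) + ((-1)·20 − (-3)·19) + ((-3)·1 − (-13)·20)| = 945, so the area is 945/2.
Along each edge there are gcd(|Δx|,|Δy|)+1 lattice points, so counting each shared vertex once the boundary has gcd(3,8) + gcd(27,5) + gcd(18,31) + gcd(2,1) + gcd(10,19) = 1+1+1+1+1 = 5.
Pick's theorem gives I = A − B/2 + 1 = 945/2 − 5/2 + 1 = 471, so the closed region contains I + B = 471 + 5 = 476 lattice points.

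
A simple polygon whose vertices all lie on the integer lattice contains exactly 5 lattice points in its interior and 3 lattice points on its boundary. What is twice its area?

11

Pick's theorem states A = I + B/2 − 1, so A = 5 + 3/2 − 1 = 11/2.
Hence 2A = 11.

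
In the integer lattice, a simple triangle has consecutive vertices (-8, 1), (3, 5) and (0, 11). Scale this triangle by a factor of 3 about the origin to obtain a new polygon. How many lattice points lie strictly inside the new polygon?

The shoelace formula gives twice the area as |((-8)·5 − 3·1) + (3·11 − 0·5) + (0·1 − (-8)·11)| = 78, so the area is 39.
The number of boundary lattice points is Σ gcd(|Δx|,|Δy|) = gcd(11,4) + gcd(3,6) + gcd(8,10) = 1+3+2 = 6.
Scaling by 3 multiplies the area by 3² = 9 (so the new area is 351) and multiplies the boundary lattice-point count by 3, giving 18.
By Pick's theorem, the interior count of the dilated polygon is 351 − 18/2 + 1 = 343.

343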